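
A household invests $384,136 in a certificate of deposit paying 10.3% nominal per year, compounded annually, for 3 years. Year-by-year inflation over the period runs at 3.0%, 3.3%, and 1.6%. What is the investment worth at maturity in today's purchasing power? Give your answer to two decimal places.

$476,848.36

Nominal value at maturity: $384,136 × (1 + 10.3%)^3 ≈ $515,479.68.
Price-level factor over 3 years: 1.030 × 1.033 × 1.016 = 1.08101384.
Dividing the nominal maturity value by the price-level factor gives the value in today's money.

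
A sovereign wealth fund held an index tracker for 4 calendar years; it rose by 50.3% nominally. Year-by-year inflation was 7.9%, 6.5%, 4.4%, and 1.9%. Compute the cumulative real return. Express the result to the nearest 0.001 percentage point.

Cumulative inflation factor: 1.079 × 1.065 × 1.044 × 1.019 ≈ 1.22249.
Nominal growth factor: 1.50300. Real growth factor = 1.50300 / 1.22249 ≈ 1.22946.
Total real return ≈ 22.9457%.

22.946%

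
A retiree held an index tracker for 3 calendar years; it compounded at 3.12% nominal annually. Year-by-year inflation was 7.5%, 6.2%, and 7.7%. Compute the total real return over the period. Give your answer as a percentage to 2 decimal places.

Cumulative inflation factor: 1.075 × 1.062 × 1.077 ≈ 1.22956.
Nominal growth factor: 1.09655. Real growth factor = 1.09655 / 1.22956 ≈ 0.89183.
Total real return ≈ -10.8174%.

-10.82%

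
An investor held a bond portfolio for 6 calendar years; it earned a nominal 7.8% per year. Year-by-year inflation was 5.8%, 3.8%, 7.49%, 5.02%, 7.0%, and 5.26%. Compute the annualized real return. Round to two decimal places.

Cumulative inflation factor: 1.058 × 1.038 × 1.0749 × 1.0502 × 1.070 × 1.0526 ≈ 1.39627.
Nominal growth factor: 1.56932. Real growth factor = 1.56932 / 1.39627 ≈ 1.12394.
Annualized: 1.12394^(1/6) − 1 ≈ 0.01966.

1.97%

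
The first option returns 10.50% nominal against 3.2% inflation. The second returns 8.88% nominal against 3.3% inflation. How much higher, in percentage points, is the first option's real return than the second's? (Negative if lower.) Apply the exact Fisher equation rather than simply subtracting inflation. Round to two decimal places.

The first option real return: 1.1050/1.032 − 1 = 7.074%.
The second real return: 1.0888/1.033 − 1 = 5.402%.
Difference: 7.074 − 5.402 = 1.672 pp.

1.67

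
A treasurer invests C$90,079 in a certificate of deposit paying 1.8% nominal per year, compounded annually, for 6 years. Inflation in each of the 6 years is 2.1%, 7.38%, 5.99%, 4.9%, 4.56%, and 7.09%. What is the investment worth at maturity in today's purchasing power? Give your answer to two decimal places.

C$73,452.44

Nominal value at maturity: C$90,079 × (1 + 1.8%)^6 ≈ C$100,255.97.
Price-level factor over 6 years: 1.021 × 1.0738 × 1.0599 × 1.049 × 1.0456 × 1.0709 ≈ 1.3649099986.
Dividing the nominal maturity value by the price-level factor gives the value in today's money.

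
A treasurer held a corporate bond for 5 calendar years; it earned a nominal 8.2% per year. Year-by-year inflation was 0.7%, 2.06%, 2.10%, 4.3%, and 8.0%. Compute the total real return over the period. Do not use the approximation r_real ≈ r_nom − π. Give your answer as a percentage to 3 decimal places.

Cumulative inflation factor: 1.007 × 1.0206 × 1.0210 × 1.043 × 1.080 ≈ 1.18200.
Nominal growth factor: 1.48298. Real growth factor = 1.48298 / 1.18200 ≈ 1.25464.
Total real return ≈ 25.4635%.

25.464%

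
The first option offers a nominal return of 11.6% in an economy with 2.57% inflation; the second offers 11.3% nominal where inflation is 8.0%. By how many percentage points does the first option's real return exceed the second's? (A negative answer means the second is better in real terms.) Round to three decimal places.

The first option real return: 1.116/1.0257 − 1 = 8.8037%.
The second real return: 1.113/1.080 − 1 = 3.0556%.
Difference: 8.8037 − 3.0556 = 5.7481 pp.

5.748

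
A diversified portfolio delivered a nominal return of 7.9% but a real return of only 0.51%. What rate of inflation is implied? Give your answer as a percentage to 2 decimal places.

7.35%

From (1+r_nom) = (1+r_real)(1+π), we get 1+π = (1 + 7.9%)/(1 + 0.51%) = 1.079/1.0051 ≈ 1.07353.
So π ≈ 7.3525%.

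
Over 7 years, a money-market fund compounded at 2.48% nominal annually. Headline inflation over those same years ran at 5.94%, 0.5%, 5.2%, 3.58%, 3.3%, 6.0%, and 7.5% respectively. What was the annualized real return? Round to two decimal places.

-1.98%

Cumulative inflation factor: 1.0594 × 1.005 × 1.052 × 1.0358 × 1.033 × 1.060 × 1.075 ≈ 1.36563.
Nominal growth factor: 1.18706. Real growth factor = 1.18706 / 1.36563 ≈ 0.86924.
Annualized: 0.86924^(1/7) − 1 ≈ -0.01982.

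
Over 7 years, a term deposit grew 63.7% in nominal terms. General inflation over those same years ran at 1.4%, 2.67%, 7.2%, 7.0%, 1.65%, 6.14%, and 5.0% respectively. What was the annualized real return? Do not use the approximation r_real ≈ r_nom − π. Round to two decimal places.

Cumulative inflation factor: 1.014 × 1.0267 × 1.072 × 1.070 × 1.0165 × 1.0614 × 1.050 ≈ 1.35281.
Nominal growth factor: 1.63700. Real growth factor = 1.63700 / 1.35281 ≈ 1.21008.
Annualized: 1.21008^(1/7) − 1 ≈ 0.02761.

2.76%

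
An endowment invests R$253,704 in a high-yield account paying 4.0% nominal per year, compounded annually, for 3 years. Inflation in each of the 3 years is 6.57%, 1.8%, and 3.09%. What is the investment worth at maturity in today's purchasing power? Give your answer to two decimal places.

R$255,169.08

Nominal value at maturity: R$253,704 × (1 + 4.0%)^3 ≈ R$285,382.50.
Price-level factor over 3 years: 1.0657 × 1.018 × 1.0309 ≈ 1.1184054723.
The maturity value deflated by that factor is the answer in today's purchasing power.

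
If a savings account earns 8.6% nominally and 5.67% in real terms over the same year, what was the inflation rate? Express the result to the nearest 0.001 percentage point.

From (1+r_nom) = (1+r_real)(1+π), we get 1+π = (1 + 8.6%)/(1 + 5.67%) = 1.086/1.0567 ≈ 1.02773.
So π ≈ 2.7728%.

2.773%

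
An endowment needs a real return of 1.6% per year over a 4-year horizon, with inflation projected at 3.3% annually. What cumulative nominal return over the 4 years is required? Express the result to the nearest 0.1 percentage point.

Required annual nominal rate: (1+1.6%)(1+3.3%) − 1 = 4.9528%.
Cumulative over 4 years: (1 + 0.049528)^4 − 1 ≈ 0.21332.

21.3%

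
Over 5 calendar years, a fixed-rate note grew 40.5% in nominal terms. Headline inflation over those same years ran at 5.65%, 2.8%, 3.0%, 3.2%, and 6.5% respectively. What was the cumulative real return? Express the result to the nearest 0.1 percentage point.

Cumulative inflation factor: 1.0565 × 1.028 × 1.030 × 1.032 × 1.065 ≈ 1.22950.
Nominal growth factor: 1.40500. Real growth factor = 1.40500 / 1.22950 ≈ 1.14274.
Total real return ≈ 14.2739%.

14.3%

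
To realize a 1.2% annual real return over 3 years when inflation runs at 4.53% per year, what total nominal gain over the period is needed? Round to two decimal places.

18.38%

Required annual nominal rate: (1+1.2%)(1+4.53%) − 1 = 5.78436%.
Cumulative over 3 years: (1 + 0.0578436)^3 − 1 ≈ 0.18376.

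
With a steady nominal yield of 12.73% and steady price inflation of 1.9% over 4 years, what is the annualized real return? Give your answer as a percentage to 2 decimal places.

10.63%

With constant rates the annual real return is the same each year: (1+12.73%)/(1+1.9%) − 1 = 0.10628.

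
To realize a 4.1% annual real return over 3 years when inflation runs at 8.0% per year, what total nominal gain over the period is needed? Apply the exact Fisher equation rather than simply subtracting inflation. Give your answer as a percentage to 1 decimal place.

42.1%

Required annual nominal rate: (1+4.1%)(1+8.0%) − 1 = 12.428%.
Cumulative over 3 years: (1 + 0.12428)^3 − 1 ≈ 0.42110.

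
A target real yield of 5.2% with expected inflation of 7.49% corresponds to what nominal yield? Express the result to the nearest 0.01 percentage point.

13.08%

By the Fisher equation, 1 + r_nom = (1 + 5.2%)(1 + 7.49%) = 1.052 × 1.0749 = 1.1307948.
So r_nom = 13.07948%.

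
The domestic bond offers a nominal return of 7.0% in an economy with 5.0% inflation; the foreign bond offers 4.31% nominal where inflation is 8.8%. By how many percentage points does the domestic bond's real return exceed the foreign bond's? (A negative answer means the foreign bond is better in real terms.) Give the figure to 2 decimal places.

6.03

The domestic bond real return: 1.070/1.050 − 1 = 1.905%.
The foreign bond real return: 1.0431/1.088 − 1 = -4.127%.
Difference: 1.905 − (-4.127) = 6.032 pp.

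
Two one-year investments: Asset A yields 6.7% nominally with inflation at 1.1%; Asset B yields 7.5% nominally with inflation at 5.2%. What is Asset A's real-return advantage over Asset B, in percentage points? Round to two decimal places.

Asset A real return: 1.067/1.011 − 1 = 5.539%.
Asset B real return: 1.075/1.052 − 1 = 2.186%.
Difference: 5.539 − 2.186 = 3.353 pp.

3.35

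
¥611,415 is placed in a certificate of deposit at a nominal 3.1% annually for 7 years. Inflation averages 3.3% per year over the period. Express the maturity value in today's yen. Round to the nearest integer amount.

¥603,177

Nominal value at maturity: ¥611,415 × (1 + 3.1%)^7 ≈ ¥757,089.
Price-level factor over 7 years: (1 + 3.3%)^7 ≈ 1.2551691332.
Dividing the nominal maturity value by the price-level factor gives the value in today's money.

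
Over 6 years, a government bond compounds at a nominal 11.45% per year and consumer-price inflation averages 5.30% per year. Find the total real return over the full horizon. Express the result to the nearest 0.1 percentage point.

The annual real rate is (1+11.45%)/(1+5.30%) − 1 = 5.8405%.
Compounded over 6 years: (1 + 0.058405)^6 − 1 ≈ 0.40576.

40.6%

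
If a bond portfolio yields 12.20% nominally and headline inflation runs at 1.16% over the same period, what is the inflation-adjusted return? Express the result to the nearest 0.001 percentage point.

10.913%

Real return via the Fisher equation: (1 + 12.20%)/(1 + 1.16%) − 1 = 1.1220/1.0116 − 1 ≈ 0.10913.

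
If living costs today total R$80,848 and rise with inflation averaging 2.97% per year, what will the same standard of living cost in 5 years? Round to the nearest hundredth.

R$93,588.58

Cumulative price-level factor: (1+2.97%)^5 ≈ 1.1575867943.
Multiplying R$80,848 by the price-level factor gives the future nominal sum.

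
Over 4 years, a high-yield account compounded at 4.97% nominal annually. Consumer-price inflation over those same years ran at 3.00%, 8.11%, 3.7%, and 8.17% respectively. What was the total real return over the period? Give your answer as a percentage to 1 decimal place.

Cumulative inflation factor: 1.0300 × 1.0811 × 1.037 × 1.0817 ≈ 1.24908.
Nominal growth factor: 1.21412. Real growth factor = 1.21412 / 1.24908 ≈ 0.97201.
Total real return ≈ -2.7987%.

-2.8%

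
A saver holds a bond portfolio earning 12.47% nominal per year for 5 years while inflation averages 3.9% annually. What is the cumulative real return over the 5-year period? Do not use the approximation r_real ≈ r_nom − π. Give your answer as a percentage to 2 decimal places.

48.63%

The annual real rate is (1+12.47%)/(1+3.9%) − 1 = 8.2483%.
Compounded over 5 years: (1 + 0.082483)^5 − 1 ≈ 0.48630.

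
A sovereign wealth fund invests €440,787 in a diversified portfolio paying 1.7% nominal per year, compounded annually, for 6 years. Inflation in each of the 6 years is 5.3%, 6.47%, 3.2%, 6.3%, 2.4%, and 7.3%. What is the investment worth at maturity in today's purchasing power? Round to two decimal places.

Nominal value at maturity: €440,787 × (1 + 1.7%)^6 ≈ €487,701.95.
Price-level factor over 6 years: 1.053 × 1.0647 × 1.032 × 1.063 × 1.024 × 1.073 ≈ 1.3513513059.
The maturity value deflated by that factor is the answer in today's purchasing power.

€360,899.46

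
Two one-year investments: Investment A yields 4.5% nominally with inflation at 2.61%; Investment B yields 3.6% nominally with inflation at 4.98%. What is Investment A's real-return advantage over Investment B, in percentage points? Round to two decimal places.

Investment A real return: 1.045/1.0261 − 1 = 1.842%.
Investment B real return: 1.036/1.0498 − 1 = -1.315%.
Difference: 1.842 − (-1.315) = 3.157 pp.

3.16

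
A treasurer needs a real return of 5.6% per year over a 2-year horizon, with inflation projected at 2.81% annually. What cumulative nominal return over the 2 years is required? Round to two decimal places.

Required annual nominal rate: (1+5.6%)(1+2.81%) − 1 = 8.56736%.
Cumulative over 2 years: (1 + 0.0856736)^2 − 1 ≈ 0.17869.

17.87%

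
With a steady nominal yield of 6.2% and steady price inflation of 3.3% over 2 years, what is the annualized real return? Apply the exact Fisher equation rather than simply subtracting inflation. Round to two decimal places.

2.81%

With constant rates the annual real return is the same each year: (1+6.2%)/(1+3.3%) − 1 = 0.02807.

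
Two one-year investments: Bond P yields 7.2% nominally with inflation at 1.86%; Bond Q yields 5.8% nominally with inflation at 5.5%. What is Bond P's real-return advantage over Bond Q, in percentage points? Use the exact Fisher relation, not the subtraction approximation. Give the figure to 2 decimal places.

4.96

Bond P real return: 1.072/1.0186 − 1 = 5.242%.
Bond Q real return: 1.058/1.055 − 1 = 0.284%.
Difference: 5.242 − 0.284 = 4.958 pp.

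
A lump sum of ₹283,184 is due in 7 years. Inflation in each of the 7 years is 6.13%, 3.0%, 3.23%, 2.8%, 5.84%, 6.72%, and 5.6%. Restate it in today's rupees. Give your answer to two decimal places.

₹204,660.82

Price-level factor over 7 years: 1.0613 × 1.030 × 1.0323 × 1.028 × 1.0584 × 1.0672 × 1.056 ≈ 1.3836746898.
Purchasing power today: ₹283,184 divided by that factor.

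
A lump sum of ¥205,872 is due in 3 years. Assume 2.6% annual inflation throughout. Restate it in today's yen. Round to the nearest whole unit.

Price-level factor over 3 years: (1 + 2.6%)^3 = 1.080045576.
Purchasing power today: ¥205,872 divided by that factor.

¥190,614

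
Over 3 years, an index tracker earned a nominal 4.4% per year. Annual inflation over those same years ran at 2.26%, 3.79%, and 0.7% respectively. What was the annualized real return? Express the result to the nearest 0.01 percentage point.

2.11%

Cumulative inflation factor: 1.0226 × 1.0379 × 1.007 ≈ 1.06879.
Nominal growth factor: 1.13789. Real growth factor = 1.13789 / 1.06879 ≈ 1.06466.
Annualized: 1.06466^(1/3) − 1 ≈ 0.02110.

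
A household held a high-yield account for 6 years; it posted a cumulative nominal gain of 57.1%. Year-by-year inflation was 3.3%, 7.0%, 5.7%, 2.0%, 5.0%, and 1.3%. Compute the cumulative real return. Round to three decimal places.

23.942%

Cumulative inflation factor: 1.033 × 1.070 × 1.057 × 1.020 × 1.050 × 1.013 ≈ 1.26753.
Nominal growth factor: 1.57100. Real growth factor = 1.57100 / 1.26753 ≈ 1.23942.
Total real return ≈ 23.9419%.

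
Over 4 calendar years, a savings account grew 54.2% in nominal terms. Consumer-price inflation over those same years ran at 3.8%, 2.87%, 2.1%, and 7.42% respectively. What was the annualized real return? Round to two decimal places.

Cumulative inflation factor: 1.038 × 1.0287 × 1.021 × 1.0742 ≈ 1.17111.
Nominal growth factor: 1.54200. Real growth factor = 1.54200 / 1.17111 ≈ 1.31670.
Annualized: 1.31670^(1/4) − 1 ≈ 0.07120.

7.12%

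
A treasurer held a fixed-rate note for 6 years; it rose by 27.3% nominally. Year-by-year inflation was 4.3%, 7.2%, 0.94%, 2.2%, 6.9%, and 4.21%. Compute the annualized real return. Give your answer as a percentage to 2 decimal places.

-0.16%

Cumulative inflation factor: 1.043 × 1.072 × 1.0094 × 1.022 × 1.069 × 1.0421 ≈ 1.28493.
Nominal growth factor: 1.27300. Real growth factor = 1.27300 / 1.28493 ≈ 0.99071.
Annualized: 0.99071^(1/6) − 1 ≈ -0.00155.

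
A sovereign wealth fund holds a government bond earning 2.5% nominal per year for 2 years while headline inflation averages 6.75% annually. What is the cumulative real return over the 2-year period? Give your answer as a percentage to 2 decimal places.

The annual real rate is (1+2.5%)/(1+6.75%) − 1 = -3.9813%.
Compounded over 2 years: (1 + -0.039813)^2 − 1 ≈ -0.07804.

-7.80%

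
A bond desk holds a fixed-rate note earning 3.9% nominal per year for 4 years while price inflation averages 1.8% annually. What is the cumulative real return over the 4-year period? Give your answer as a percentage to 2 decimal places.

8.51%

The annual real rate is (1+3.9%)/(1+1.8%) − 1 = 2.0629%.
Compounded over 4 years: (1 + 0.020629)^4 − 1 ≈ 0.08510.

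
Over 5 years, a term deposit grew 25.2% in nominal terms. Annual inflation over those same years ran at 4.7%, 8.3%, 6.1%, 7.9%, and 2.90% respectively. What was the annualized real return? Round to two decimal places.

Cumulative inflation factor: 1.047 × 1.083 × 1.061 × 1.079 × 1.0290 ≈ 1.33576.
Nominal growth factor: 1.25200. Real growth factor = 1.25200 / 1.33576 ≈ 0.93730.
Annualized: 0.93730^(1/5) − 1 ≈ -0.01287.

-1.29%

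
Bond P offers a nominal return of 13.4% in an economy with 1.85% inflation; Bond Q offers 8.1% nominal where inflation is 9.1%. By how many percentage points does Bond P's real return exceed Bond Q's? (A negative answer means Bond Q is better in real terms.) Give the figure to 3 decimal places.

12.257

Bond P real return: 1.134/1.0185 − 1 = 11.3402%.
Bond Q real return: 1.081/1.091 − 1 = -0.9166%.
Difference: 11.3402 − (-0.9166) = 12.2568 pp.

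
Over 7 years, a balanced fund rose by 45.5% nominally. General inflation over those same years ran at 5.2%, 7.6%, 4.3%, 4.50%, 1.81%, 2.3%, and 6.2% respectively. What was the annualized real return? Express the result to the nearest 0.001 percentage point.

Cumulative inflation factor: 1.052 × 1.076 × 1.043 × 1.0450 × 1.0181 × 1.023 × 1.062 ≈ 1.36464.
Nominal growth factor: 1.45500. Real growth factor = 1.45500 / 1.36464 ≈ 1.06621.
Annualized: 1.06621^(1/7) − 1 ≈ 0.00920.

0.920%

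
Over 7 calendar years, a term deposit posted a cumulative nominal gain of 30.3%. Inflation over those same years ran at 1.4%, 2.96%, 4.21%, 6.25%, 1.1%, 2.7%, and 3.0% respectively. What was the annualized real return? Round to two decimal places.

Cumulative inflation factor: 1.014 × 1.0296 × 1.0421 × 1.0625 × 1.011 × 1.027 × 1.030 ≈ 1.23624.
Nominal growth factor: 1.30300. Real growth factor = 1.30300 / 1.23624 ≈ 1.05400.
Annualized: 1.05400^(1/7) − 1 ≈ 0.00754.

0.75%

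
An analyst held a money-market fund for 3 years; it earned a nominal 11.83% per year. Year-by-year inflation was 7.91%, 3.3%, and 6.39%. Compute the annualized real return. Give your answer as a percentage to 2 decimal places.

5.65%

Cumulative inflation factor: 1.0791 × 1.033 × 1.0639 ≈ 1.18594.
Nominal growth factor: 1.39854. Real growth factor = 1.39854 / 1.18594 ≈ 1.17927.
Annualized: 1.17927^(1/3) − 1 ≈ 0.05650.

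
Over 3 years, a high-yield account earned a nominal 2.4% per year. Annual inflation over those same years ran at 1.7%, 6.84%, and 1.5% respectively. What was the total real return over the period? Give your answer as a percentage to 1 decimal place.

Cumulative inflation factor: 1.017 × 1.0684 × 1.015 ≈ 1.10286.
Nominal growth factor: 1.07374. Real growth factor = 1.07374 / 1.10286 ≈ 0.97360.
Total real return ≈ -2.6404%.

-2.6%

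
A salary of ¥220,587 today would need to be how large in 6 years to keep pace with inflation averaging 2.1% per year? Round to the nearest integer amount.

Cumulative price-level factor: (1+2.1%)^6 ≈ 1.1328031618.
The nominal amount required is ¥220,587 scaled up by that factor.

¥249,882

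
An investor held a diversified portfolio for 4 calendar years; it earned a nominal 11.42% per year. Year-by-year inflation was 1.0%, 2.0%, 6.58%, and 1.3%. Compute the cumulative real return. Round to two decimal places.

38.56%

Cumulative inflation factor: 1.010 × 1.020 × 1.0658 × 1.013 ≈ 1.11226.
Nominal growth factor: 1.54118. Real growth factor = 1.54118 / 1.11226 ≈ 1.38563.
Total real return ≈ 38.5626%.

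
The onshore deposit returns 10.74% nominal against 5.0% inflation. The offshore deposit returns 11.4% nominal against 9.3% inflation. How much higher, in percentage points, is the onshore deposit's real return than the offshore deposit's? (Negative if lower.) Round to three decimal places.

The onshore deposit real return: 1.1074/1.050 − 1 = 5.4667%.
The offshore deposit real return: 1.114/1.093 − 1 = 1.9213%.
Difference: 5.4667 − 1.9213 = 3.5454 pp.

3.545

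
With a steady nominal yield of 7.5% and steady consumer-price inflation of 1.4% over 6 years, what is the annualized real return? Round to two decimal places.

6.02%

With constant rates the annual real return is the same each year: (1+7.5%)/(1+1.4%) − 1 = 0.06016.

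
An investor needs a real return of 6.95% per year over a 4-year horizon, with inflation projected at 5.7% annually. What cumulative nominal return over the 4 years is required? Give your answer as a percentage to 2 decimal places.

Required annual nominal rate: (1+6.95%)(1+5.7%) − 1 = 13.04615%.
Cumulative over 4 years: (1 + 0.1304615)^4 − 1 ≈ 0.63314.

63.31%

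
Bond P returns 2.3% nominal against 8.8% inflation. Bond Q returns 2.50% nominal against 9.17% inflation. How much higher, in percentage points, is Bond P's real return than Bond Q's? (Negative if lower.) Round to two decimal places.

Bond P real return: 1.023/1.088 − 1 = -5.974%.
Bond Q real return: 1.0250/1.0917 − 1 = -6.110%.
Difference: -5.974 − (-6.110) = 0.136 pp.

0.14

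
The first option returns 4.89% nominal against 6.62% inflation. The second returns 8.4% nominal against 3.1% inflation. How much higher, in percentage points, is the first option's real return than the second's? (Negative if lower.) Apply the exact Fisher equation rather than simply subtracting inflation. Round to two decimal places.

-6.76

The first option real return: 1.0489/1.0662 − 1 = -1.623%.
The second real return: 1.084/1.031 − 1 = 5.141%.
Difference: -1.623 − 5.141 = -6.764 pp.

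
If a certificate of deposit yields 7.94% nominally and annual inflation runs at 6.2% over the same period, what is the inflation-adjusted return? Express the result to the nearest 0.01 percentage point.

Real return via the Fisher equation: (1 + 7.94%)/(1 + 6.2%) − 1 = 1.0794/1.062 − 1 ≈ 0.01638.

1.64%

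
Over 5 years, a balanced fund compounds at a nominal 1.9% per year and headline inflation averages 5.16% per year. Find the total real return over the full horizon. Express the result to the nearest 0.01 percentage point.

The annual real rate is (1+1.9%)/(1+5.16%) − 1 = -3.1000%.
Compounded over 5 years: (1 + -0.031000)^5 − 1 ≈ -0.14568.

-14.57%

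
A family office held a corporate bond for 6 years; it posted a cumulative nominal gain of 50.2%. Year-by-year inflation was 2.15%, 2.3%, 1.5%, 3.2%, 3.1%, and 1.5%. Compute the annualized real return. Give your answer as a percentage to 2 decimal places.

4.62%

Cumulative inflation factor: 1.0215 × 1.023 × 1.015 × 1.032 × 1.031 × 1.015 ≈ 1.14547.
Nominal growth factor: 1.50200. Real growth factor = 1.50200 / 1.14547 ≈ 1.31125.
Annualized: 1.31125^(1/6) − 1 ≈ 0.04620.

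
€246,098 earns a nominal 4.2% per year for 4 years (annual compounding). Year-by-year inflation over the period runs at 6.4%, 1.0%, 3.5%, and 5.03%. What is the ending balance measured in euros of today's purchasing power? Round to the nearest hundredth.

Nominal value at maturity: €246,098 × (1 + 4.2%)^4 ≈ €290,120.86.
Price-level factor over 4 years: 1.064 × 1.010 × 1.035 × 1.0503 ≈ 1.1681986957.
Dividing the nominal maturity value by the price-level factor gives the value in today's money.

€248,348.90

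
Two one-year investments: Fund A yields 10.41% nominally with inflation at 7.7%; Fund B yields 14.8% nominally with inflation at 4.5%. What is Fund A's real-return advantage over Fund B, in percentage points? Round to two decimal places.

Fund A real return: 1.1041/1.077 − 1 = 2.516%.
Fund B real return: 1.148/1.045 − 1 = 9.856%.
Difference: 2.516 − 9.856 = -7.340 pp.

-7.34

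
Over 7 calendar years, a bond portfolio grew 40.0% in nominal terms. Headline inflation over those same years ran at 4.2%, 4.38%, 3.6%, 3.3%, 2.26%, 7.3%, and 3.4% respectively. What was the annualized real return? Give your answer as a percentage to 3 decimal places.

Cumulative inflation factor: 1.042 × 1.0438 × 1.036 × 1.033 × 1.0226 × 1.073 × 1.034 ≈ 1.32060.
Nominal growth factor: 1.40000. Real growth factor = 1.40000 / 1.32060 ≈ 1.06012.
Annualized: 1.06012^(1/7) − 1 ≈ 0.00838.

0.838%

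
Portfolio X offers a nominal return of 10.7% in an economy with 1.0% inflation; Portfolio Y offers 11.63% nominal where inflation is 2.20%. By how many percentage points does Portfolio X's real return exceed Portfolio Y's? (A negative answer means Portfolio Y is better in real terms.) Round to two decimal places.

Portfolio X real return: 1.107/1.010 − 1 = 9.604%.
Portfolio Y real return: 1.1163/1.0220 − 1 = 9.227%.
Difference: 9.604 − 9.227 = 0.377 pp.

0.38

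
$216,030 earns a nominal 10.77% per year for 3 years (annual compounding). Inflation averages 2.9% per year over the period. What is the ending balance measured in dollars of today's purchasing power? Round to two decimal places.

$269,484.88

Nominal value at maturity: $216,030 × (1 + 10.77%)^3 ≈ $293,616.55.
Price-level factor over 3 years: (1 + 2.9%)^3 = 1.089547389.
The maturity value deflated by that factor is the answer in today's purchasing power.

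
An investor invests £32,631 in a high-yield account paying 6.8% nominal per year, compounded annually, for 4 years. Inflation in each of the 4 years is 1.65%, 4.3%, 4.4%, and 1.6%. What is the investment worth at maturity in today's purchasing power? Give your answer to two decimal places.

£37,751.09

Nominal value at maturity: £32,631 × (1 + 6.8%)^4 ≈ £42,453.69.
Price-level factor over 4 years: 1.0165 × 1.043 × 1.044 × 1.016 ≈ 1.1245684575.
The maturity value deflated by that factor is the answer in today's purchasing power.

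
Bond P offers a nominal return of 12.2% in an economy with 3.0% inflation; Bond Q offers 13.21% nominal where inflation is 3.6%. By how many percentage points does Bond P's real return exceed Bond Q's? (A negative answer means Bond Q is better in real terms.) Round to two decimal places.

Bond P real return: 1.122/1.030 − 1 = 8.932%.
Bond Q real return: 1.1321/1.036 − 1 = 9.276%.
Difference: 8.932 − 9.276 = -0.344 pp.

-0.34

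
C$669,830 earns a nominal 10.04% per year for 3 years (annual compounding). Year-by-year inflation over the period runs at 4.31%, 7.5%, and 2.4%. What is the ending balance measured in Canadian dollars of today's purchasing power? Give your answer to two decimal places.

Nominal value at maturity: C$669,830 × (1 + 10.04%)^3 ≈ C$892,516.68.
Price-level factor over 3 years: 1.0431 × 1.075 × 1.024 = 1.14824448.
The maturity value deflated by that factor is the answer in today's purchasing power.

C$777,288.02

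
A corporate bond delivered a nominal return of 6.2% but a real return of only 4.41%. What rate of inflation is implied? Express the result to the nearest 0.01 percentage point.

1.71%

From (1+r_nom) = (1+r_real)(1+π), we get 1+π = (1 + 6.2%)/(1 + 4.41%) = 1.062/1.0441 ≈ 1.01714.
So π ≈ 1.7144%.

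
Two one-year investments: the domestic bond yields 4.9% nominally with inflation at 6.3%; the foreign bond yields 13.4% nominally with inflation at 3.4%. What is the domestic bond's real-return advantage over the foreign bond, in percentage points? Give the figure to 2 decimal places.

The domestic bond real return: 1.049/1.063 − 1 = -1.317%.
The foreign bond real return: 1.134/1.034 − 1 = 9.671%.
Difference: -1.317 − 9.671 = -10.988 pp.

-10.99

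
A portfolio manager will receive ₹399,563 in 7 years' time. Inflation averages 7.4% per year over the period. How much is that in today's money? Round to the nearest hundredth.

Price-level factor over 7 years: (1 + 7.4%)^7 ≈ 1.6482761309.
Purchasing power today: ₹399,563 divided by that factor.

₹242,412.66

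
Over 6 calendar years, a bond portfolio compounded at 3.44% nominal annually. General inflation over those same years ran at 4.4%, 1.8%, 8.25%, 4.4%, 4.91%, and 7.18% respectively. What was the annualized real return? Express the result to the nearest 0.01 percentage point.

Cumulative inflation factor: 1.044 × 1.018 × 1.0825 × 1.044 × 1.0491 × 1.0718 ≈ 1.35054.
Nominal growth factor: 1.22499. Real growth factor = 1.22499 / 1.35054 ≈ 0.90703.
Annualized: 0.90703^(1/6) − 1 ≈ -0.01613.

-1.61%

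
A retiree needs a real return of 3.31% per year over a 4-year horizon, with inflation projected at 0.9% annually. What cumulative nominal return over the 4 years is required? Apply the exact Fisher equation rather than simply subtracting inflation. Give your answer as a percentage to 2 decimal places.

Required annual nominal rate: (1+3.31%)(1+0.9%) − 1 = 4.23979%.
Cumulative over 4 years: (1 + 0.0423979)^4 − 1 ≈ 0.18069.

18.07%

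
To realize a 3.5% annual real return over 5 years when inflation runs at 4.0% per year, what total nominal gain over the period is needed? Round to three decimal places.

44.500%

Required annual nominal rate: (1+3.5%)(1+4.0%) − 1 = 7.64%.
Cumulative over 5 years: (1 + 0.0764)^5 − 1 ≈ 0.44500.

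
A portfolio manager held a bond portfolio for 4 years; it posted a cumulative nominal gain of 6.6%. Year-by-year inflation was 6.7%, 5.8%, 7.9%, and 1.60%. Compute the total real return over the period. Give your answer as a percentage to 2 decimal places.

Cumulative inflation factor: 1.067 × 1.058 × 1.079 × 1.0160 ≈ 1.23756.
Nominal growth factor: 1.06600. Real growth factor = 1.06600 / 1.23756 ≈ 0.86137.
Total real return ≈ -13.8626%.

-13.86%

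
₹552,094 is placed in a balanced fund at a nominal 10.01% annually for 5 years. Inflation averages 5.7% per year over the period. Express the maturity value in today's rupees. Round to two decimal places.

₹674,215.78

Nominal value at maturity: ₹552,094 × (1 + 10.01%)^5 ≈ ₹889,557.14.
Price-level factor over 5 years: (1 + 5.7%)^5 ≈ 1.3193953117.
Dividing the nominal maturity value by the price-level factor gives the value in today's money.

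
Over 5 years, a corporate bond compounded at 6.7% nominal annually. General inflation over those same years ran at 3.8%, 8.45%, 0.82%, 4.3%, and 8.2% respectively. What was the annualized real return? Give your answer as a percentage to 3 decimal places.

Cumulative inflation factor: 1.038 × 1.0845 × 1.0082 × 1.043 × 1.082 ≈ 1.28081.
Nominal growth factor: 1.38300. Real growth factor = 1.38300 / 1.28081 ≈ 1.07978.
Annualized: 1.07978^(1/5) − 1 ≈ 0.01547.

1.547%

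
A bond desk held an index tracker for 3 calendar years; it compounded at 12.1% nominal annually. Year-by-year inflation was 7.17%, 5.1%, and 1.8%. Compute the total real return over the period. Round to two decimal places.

22.86%

Cumulative inflation factor: 1.0717 × 1.051 × 1.018 ≈ 1.14663.
Nominal growth factor: 1.40869. Real growth factor = 1.40869 / 1.14663 ≈ 1.22855.
Total real return ≈ 22.8551%.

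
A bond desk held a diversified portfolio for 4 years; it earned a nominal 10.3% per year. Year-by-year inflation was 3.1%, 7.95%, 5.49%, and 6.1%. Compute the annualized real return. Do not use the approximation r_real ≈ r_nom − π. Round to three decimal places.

Cumulative inflation factor: 1.031 × 1.0795 × 1.0549 × 1.061 ≈ 1.24568.
Nominal growth factor: 1.48014. Real growth factor = 1.48014 / 1.24568 ≈ 1.18821.
Annualized: 1.18821^(1/4) − 1 ≈ 0.04406.

4.406%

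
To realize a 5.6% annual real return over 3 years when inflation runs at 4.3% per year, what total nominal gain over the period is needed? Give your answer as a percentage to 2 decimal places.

33.61%

Required annual nominal rate: (1+5.6%)(1+4.3%) − 1 = 10.1408%.
Cumulative over 3 years: (1 + 0.101408)^3 − 1 ≈ 0.33612.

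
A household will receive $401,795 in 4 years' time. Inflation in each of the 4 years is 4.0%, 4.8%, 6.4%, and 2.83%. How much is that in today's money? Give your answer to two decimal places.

$336,936.80

Price-level factor over 4 years: 1.040 × 1.048 × 1.064 × 1.0283 ≈ 1.1924936791.
Purchasing power today: $401,795 divided by that factor.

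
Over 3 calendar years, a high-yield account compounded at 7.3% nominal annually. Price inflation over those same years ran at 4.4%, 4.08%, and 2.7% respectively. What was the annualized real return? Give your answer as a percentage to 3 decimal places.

Cumulative inflation factor: 1.044 × 1.0408 × 1.027 ≈ 1.11593.
Nominal growth factor: 1.23538. Real growth factor = 1.23538 / 1.11593 ≈ 1.10703.
Annualized: 1.10703^(1/3) − 1 ≈ 0.03448.

3.448%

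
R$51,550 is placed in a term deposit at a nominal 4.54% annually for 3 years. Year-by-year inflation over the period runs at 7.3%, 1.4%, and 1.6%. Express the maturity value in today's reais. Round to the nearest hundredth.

Nominal value at maturity: R$51,550 × (1 + 4.54%)^3 ≈ R$58,894.69.
Price-level factor over 3 years: 1.073 × 1.014 × 1.016 = 1.105430352.
Dividing the nominal maturity value by the price-level factor gives the value in today's money.

R$53,277.61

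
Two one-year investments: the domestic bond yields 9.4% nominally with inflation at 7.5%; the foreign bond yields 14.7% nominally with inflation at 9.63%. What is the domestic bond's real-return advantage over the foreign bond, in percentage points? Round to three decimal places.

-2.857

The domestic bond real return: 1.094/1.075 − 1 = 1.7674%.
The foreign bond real return: 1.147/1.0963 − 1 = 4.6246%.
Difference: 1.7674 − 4.6246 = -2.8572 pp.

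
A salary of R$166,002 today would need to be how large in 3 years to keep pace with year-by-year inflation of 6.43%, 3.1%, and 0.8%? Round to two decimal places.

Cumulative price-level factor: 1.0643 × 1.031 × 1.008 = 1.1060716464.
Multiplying R$166,002 by the price-level factor gives the future nominal sum.

R$183,610.11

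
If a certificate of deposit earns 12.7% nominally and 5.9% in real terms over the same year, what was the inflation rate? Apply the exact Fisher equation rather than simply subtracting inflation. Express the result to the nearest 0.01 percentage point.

6.42%

From (1+r_nom) = (1+r_real)(1+π), we get 1+π = (1 + 12.7%)/(1 + 5.9%) = 1.127/1.059 ≈ 1.06421.
So π ≈ 6.4212%.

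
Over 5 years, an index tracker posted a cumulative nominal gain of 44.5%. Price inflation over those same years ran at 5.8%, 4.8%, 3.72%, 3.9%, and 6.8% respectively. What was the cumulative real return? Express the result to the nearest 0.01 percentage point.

13.23%

Cumulative inflation factor: 1.058 × 1.048 × 1.0372 × 1.039 × 1.068 ≈ 1.27613.
Nominal growth factor: 1.44500. Real growth factor = 1.44500 / 1.27613 ≈ 1.13233.
Total real return ≈ 13.2326%.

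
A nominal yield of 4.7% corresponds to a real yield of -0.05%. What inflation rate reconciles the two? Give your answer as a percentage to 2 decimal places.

From (1+r_nom) = (1+r_real)(1+π), we get 1+π = (1 + 4.7%)/(1 − 0.05%) = 1.047/0.9995 ≈ 1.04752.
So π ≈ 4.7524%.

4.75%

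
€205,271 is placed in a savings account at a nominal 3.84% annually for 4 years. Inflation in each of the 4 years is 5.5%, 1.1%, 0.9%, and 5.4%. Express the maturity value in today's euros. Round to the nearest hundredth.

Nominal value at maturity: €205,271 × (1 + 3.84%)^4 ≈ €238,663.67.
Price-level factor over 4 years: 1.055 × 1.011 × 1.009 × 1.054 ≈ 1.1343194850.
Dividing the nominal maturity value by the price-level factor gives the value in today's money.

€210,402.51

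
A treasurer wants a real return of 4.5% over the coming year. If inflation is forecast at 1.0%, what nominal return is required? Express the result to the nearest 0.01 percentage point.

5.55%

By the Fisher equation, 1 + r_nom = (1 + 4.5%)(1 + 1.0%) = 1.045 × 1.010 = 1.05545.
So r_nom = 5.545%.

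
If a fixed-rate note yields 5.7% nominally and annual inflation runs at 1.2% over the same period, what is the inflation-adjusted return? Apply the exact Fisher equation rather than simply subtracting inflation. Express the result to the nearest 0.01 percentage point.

Real return via the Fisher equation: (1 + 5.7%)/(1 + 1.2%) − 1 = 1.057/1.012 − 1 ≈ 0.04447.

4.45%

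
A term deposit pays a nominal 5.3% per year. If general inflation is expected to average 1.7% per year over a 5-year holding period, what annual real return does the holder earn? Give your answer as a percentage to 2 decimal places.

With constant rates the annual real return is the same each year: (1+5.3%)/(1+1.7%) − 1 = 0.03540.

3.54%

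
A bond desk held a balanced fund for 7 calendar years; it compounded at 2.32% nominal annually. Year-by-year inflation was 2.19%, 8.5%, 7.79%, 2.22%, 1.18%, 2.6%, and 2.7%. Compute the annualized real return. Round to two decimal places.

-1.47%

Cumulative inflation factor: 1.0219 × 1.085 × 1.0779 × 1.0222 × 1.0118 × 1.026 × 1.027 ≈ 1.30246.
Nominal growth factor: 1.17415. Real growth factor = 1.17415 / 1.30246 ≈ 0.90149.
Annualized: 0.90149^(1/7) − 1 ≈ -0.01471.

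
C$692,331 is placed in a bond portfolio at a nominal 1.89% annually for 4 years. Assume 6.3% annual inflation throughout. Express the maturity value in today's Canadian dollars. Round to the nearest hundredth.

Nominal value at maturity: C$692,331 × (1 + 1.89%)^4 ≈ C$746,173.85.
Price-level factor over 4 years: (1 + 6.3%)^4 ≈ 1.2768299410.
The maturity value deflated by that factor is the answer in today's purchasing power.

C$584,395.64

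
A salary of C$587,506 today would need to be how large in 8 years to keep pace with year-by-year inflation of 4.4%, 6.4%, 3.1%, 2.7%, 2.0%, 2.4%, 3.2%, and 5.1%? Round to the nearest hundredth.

C$782,827.52

Cumulative price-level factor: 1.044 × 1.064 × 1.031 × 1.027 × 1.020 × 1.024 × 1.032 × 1.051 ≈ 1.3324587627.
The nominal amount required is C$587,506 scaled up by that factor.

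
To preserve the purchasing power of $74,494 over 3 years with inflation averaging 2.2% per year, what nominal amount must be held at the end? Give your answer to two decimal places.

$79,519.56

Cumulative price-level factor: (1+2.2%)^3 = 1.067462648.
Multiplying $74,494 by the price-level factor gives the future nominal sum.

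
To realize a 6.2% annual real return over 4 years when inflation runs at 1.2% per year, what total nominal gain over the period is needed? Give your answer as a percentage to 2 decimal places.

Required annual nominal rate: (1+6.2%)(1+1.2%) − 1 = 7.4744%.
Cumulative over 4 years: (1 + 0.074744)^4 − 1 ≈ 0.33420.

33.42%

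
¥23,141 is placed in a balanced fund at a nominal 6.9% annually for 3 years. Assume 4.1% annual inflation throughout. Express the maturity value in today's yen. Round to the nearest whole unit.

¥25,059

Nominal value at maturity: ¥23,141 × (1 + 6.9%)^3 ≈ ¥28,269.
Price-level factor over 3 years: (1 + 4.1%)^3 = 1.128111921.
Dividing the nominal maturity value by the price-level factor gives the value in today's money.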